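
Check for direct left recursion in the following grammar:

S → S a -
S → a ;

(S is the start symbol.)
Direct left recursion occurs when N → N α for some non-terminal N (the right-hand side begins with the left-hand side itself).

S → S a -: LEFT RECURSIVE (starts with S)
S → a ;: starts with a

The grammar has direct left recursion on: S.

Answer: Yes, S is left-recursive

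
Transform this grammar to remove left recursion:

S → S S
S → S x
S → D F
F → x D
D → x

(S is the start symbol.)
S is directly left-recursive. The standard transformation for
  A → A α₁ | ... | A α_m | β₁ | ... | β_n
is
  A  → β₁ A' | ... | β_n A'
  A' → α₁ A' | ... | α_m A' | ε

S → D F becomes S → D F S'
S → S S becomes S' → S S'
S → S x becomes S' → x S'
Add S' → ε

Productions for other non-terminals are unchanged:
  F → x D
  D → x

Resulting grammar:
S → D F S'
S' → S S'
S' → x S'
S' → ε
F → x D
D → x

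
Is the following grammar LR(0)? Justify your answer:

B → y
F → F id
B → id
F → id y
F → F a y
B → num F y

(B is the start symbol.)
A grammar is LR(0) if no state in the canonical LR(0) collection has:
  - both a shift item (dot before a terminal) and a complete item (shift-reduce conflict), or
  - two or more complete items (reduce-reduce conflict; the accept item [B' → B .] counts as a complete item here).

Augment with B' → B and build the canonical LR(0) collection (I0 = CLOSURE({[B' → . B]}), then GOTO on every symbol after a dot until no new states appear). It has 12 states:
  I0: { [B → . id], [B → . num F y], [B → . y], [B' → . B] }  — shift
  I1: { [B' → B .] }  — accept
  I2: { [B → id .] }  — reduce
  I3: { [B → num . F y], [F → . F a y], [F → . F id], [F → . id y] }  — shift
  I4: { [B → y .] }  — reduce
  I5: { [B → num F . y], [F → F . a y], [F → F . id] }  — shift
  I6: { [F → id . y] }  — shift
  I7: { [F → id y .] }  — reduce
  I8: { [F → F a . y] }  — shift
  I9: { [F → F id .] }  — reduce
  I10: { [B → num F y .] }  — reduce
  I11: { [F → F a y .] }  — reduce

Every state is either a pure shift/goto state or contains exactly one complete item and nothing to shift — no conflicts. The grammar is LR(0).

Answer: Yes, the grammar is LR(0)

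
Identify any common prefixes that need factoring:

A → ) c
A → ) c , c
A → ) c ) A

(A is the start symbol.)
Yes, A has productions with common prefix ') c'

Left-factoring is needed when two productions for the same non-terminal
share a common prefix on the right-hand side.

Productions for A:
  A → ) c
  A → ) c , c
  A → ) c ) A

Found common prefix ') c' in productions for A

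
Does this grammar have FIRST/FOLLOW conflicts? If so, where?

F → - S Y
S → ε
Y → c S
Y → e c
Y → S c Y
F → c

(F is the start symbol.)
Nullable non-terminals: S.
S has a nullable alternative but only one production, so nothing to check.

F, Y have no nullable alternative, so no FIRST/FOLLOW check is needed there.

No FIRST/FOLLOW conflicts found.

Answer: No FIRST/FOLLOW conflicts.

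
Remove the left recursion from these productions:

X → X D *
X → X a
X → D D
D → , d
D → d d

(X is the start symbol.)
X → D D X'
X' → D * X'
X' → a X'
X' → ε
D → , d
D → d d

X is directly left-recursive. The standard transformation for
  A → A α₁ | ... | A α_m | β₁ | ... | β_n
is
  A  → β₁ A' | ... | β_n A'
  A' → α₁ A' | ... | α_m A' | ε

X → D D becomes X → D D X'
X → X D * becomes X' → D * X'
X → X a becomes X' → a X'
Add X' → ε

Productions for other non-terminals are unchanged:
  D → , d
  D → d d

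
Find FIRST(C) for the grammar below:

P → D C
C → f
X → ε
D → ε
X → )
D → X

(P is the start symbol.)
To compute FIRST(C), examine every production with C on the left-hand side, reading each right-hand side left to right until a non-nullable symbol is reached.

From C → f:
  - f is a terminal: add 'f' and stop

Collecting: FIRST(C) = { 'f' }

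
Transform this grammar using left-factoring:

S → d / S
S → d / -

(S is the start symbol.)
Left-factoring transforms A → αβ₁ | αβ₂ into A → αA' and A' → β₁ | β₂
(α is the longest common prefix among the alternatives). Repeat until
no nonterminal has two alternatives with a common prefix.

Round 1: S has alternatives sharing prefix 'd /'. Introduce S': S → d / S'
  Add: S' → S
  Add: S' → -

No remaining common prefixes — done.

Resulting grammar:
S → d / S'
S' → S
S' → -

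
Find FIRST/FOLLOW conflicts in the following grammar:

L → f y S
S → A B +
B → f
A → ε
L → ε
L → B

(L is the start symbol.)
No FIRST/FOLLOW conflicts.

Nullable non-terminals: A, L.
FIRST sets used below: FIRST(B) = { 'f' }
A has a nullable alternative but only one production, so nothing to check.

L: nullable alternative(s) L → ε; FOLLOW(L) = { $ }
  L → f y S: FIRST \ {ε} = { 'f' } — disjoint from FOLLOW(L)
  L → ε: FIRST \ {ε} = { } — this is the only nullable alternative, skip
  L → B: FIRST \ {ε} = { 'f' } — disjoint from FOLLOW(L)

B, S have no nullable alternative, so no FIRST/FOLLOW check is needed there.

No FIRST/FOLLOW conflicts found.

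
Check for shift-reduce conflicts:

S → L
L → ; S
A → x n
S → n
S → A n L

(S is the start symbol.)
Augment with S' → S and build the canonical LR(0) collection (I0 = CLOSURE({[S' → . S]}), then GOTO on every symbol after a dot until no new states appear). It has 11 states:
  I0: { [A → . x n], [L → . ; S], [S → . A n L], [S → . L], [S → . n], [S' → . S] }  — shift
  I1: { [A → . x n], [L → . ; S], [L → ; . S], [S → . A n L], [S → . L], [S → . n] }  — shift
  I2: { [S → A . n L] }  — shift
  I3: { [S → L .] }  — reduce
  I4: { [S' → S .] }  — accept
  I5: { [S → n .] }  — reduce
  I6: { [A → x . n] }  — shift
  I7: { [A → x n .] }  — reduce
  I8: { [L → . ; S], [S → A n . L] }  — shift
  I9: { [S → A n L .] }  — reduce
  I10: { [L → ; S .] }  — reduce

No state contains both a complete item and a shift item.

Answer: No shift-reduce conflicts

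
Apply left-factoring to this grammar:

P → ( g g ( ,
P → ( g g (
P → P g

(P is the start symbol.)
Left-factoring transforms A → αβ₁ | αβ₂ into A → αA' and A' → β₁ | β₂
(α is the longest common prefix among the alternatives). Repeat until
no nonterminal has two alternatives with a common prefix.

Round 1: P has alternatives sharing prefix '( g g ('. Introduce P': P → ( g g ( P'
  Add: P' → ,
  Add: P' → ε

No remaining common prefixes — done.

Resulting grammar:
P → ( g g ( P'
P' → ,
P' → ε
P → P g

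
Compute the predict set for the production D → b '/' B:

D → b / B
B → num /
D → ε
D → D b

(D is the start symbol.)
{ 'b' }

PREDICT(D → b '/' B) = (FIRST(RHS) \ {ε}) ∪ (FOLLOW(D) if ε ∈ FIRST(RHS), i.e. RHS ⇒* ε)
FIRST(b '/' B) = { 'b' }
ε ∉ FIRST(b '/' B), so FOLLOW(D) is not added.
PREDICT(D → b '/' B) = { 'b' }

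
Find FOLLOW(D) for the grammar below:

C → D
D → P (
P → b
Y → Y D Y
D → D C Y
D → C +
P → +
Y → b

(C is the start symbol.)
{ $, '+', 'b' }

To compute FOLLOW(D), find every occurrence of D on a right-hand side N → α D β: add FIRST(β) \ {ε}, and if β is empty or nullable also add FOLLOW(N). Iterate to a fixed point.

In C → D: D is at the end, add FOLLOW(C)
In Y → Y D Y: D is followed by Y, add FIRST(Y) \ {ε} = { 'b' }
In D → D C Y: D is followed by C Y, add FIRST(C Y) \ {ε} = { '+', 'b' }

The FOLLOW sets referred to above (computed the same way, to a fixed point):
  FOLLOW(C) = { $, '+', 'b' }

Taking the union: FOLLOW(D) = { $, '+', 'b' }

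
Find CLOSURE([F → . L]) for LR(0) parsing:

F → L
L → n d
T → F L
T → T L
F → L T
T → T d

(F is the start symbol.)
To compute CLOSURE, for each item [A → α.Bβ] where B is a non-terminal, add [B → .γ] for all productions B → γ; repeat for the newly added items until nothing changes.

Start with: [F → . L]
  [F → . L] has the dot before L: add [L → . n d]
No further items can be added.

CLOSURE = { [F → . L], [L → . n d] }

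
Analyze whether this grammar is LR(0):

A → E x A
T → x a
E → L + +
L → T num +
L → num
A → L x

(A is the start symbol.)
Yes, the grammar is LR(0)

Augment with A' → A and build the canonical LR(0) collection (I0 = CLOSURE({[A' → . A]}), then GOTO on every symbol after a dot until no new states appear). It has 15 states:
  I0: { [A → . E x A], [A → . L x], [A' → . A], [E → . L + +], [L → . T num +], [L → . num], [T → . x a] }  — shift
  I1: { [A' → A .] }  — accept
  I2: { [A → E . x A] }  — shift
  I3: { [A → L . x], [E → L . + +] }  — shift
  I4: { [L → T . num +] }  — shift
  I5: { [L → num .] }  — reduce
  I6: { [T → x . a] }  — shift
  I7: { [T → x a .] }  — reduce
  I8: { [L → T num . +] }  — shift
  I9: { [L → T num + .] }  — reduce
  I10: { [E → L + . +] }  — shift
  I11: { [A → L x .] }  — reduce
  I12: { [E → L + + .] }  — reduce
  I13: { [A → . E x A], [A → . L x], [A → E x . A], [E → . L + +], [L → . T num +], [L → . num], [T → . x a] }  — shift
  I14: { [A → E x A .] }  — reduce

Every state is either a pure shift/goto state or contains exactly one complete item and nothing to shift — no conflicts. The grammar is LR(0).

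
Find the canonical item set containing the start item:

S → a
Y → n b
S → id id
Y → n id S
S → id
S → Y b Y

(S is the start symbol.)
{ [S → . Y b Y], [S → . a], [S → . id id], [S → . id], [S' → . S], [Y → . n b], [Y → . n id S] }

First, augment the grammar with S' → S
I₀ = CLOSURE({ [S' → . S] }):
  [S' → . S] has the dot before S: add [S → . a], [S → . id id], [S → . id], [S → . Y b Y]
  [S → . Y b Y] has the dot before Y: add [Y → . n b], [Y → . n id S]
No further items can be added.

I₀ = { [S → . Y b Y], [S → . a], [S → . id id], [S → . id], [S' → . S], [Y → . n b], [Y → . n id S] }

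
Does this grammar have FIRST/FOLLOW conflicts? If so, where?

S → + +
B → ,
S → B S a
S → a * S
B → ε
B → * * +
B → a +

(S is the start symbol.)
A FIRST/FOLLOW conflict occurs when a non-terminal N has a nullable alternative N → β (β ⇒* ε) and another alternative N → α with FIRST(α) ∩ FOLLOW(N) ≠ ∅: on such a lookahead the parser cannot decide between expanding α and letting N vanish via β.

Nullable non-terminals: B.

B: nullable alternative(s) B → ε; FOLLOW(B) = { '*', '+', ',', 'a' }
  B → ,: FIRST \ {ε} = { ',' } — overlaps FOLLOW(B) on { ',' }: CONFLICT
  B → ε: FIRST \ {ε} = { } — this is the only nullable alternative, skip
  B → * * +: FIRST \ {ε} = { '*' } — overlaps FOLLOW(B) on { '*' }: CONFLICT
  B → a +: FIRST \ {ε} = { 'a' } — overlaps FOLLOW(B) on { 'a' }: CONFLICT

S has no nullable alternative, so no FIRST/FOLLOW check is needed there.

So the grammar has 3 FIRST/FOLLOW conflicts (marked CONFLICT above).

Answer: Yes. B → ',' with FOLLOW(B) on { ',' }; B → '*' '*' '+' with FOLLOW(B) on { '*' }; B → a '+' with FOLLOW(B) on { 'a' }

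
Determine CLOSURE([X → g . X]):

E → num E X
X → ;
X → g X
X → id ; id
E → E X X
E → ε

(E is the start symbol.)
{ [X → . ;], [X → . g X], [X → . id ; id], [X → g . X] }

To compute CLOSURE, for each item [A → α.Bβ] where B is a non-terminal, add [B → .γ] for all productions B → γ; repeat for the newly added items until nothing changes.

Start with: [X → g . X]
  [X → g . X] has the dot before X: add [X → . ;], [X → . g X], [X → . id ; id]
No further items can be added.

CLOSURE = { [X → . ;], [X → . g X], [X → . id ; id], [X → g . X] }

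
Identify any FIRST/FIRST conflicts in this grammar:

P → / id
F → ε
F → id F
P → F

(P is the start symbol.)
No FIRST/FIRST conflicts.

FIRST sets of the non-terminals at (or reachable through a nullable prefix from) the front of some alternative:
  FIRST(F) = { 'id', ε }

Productions for P:
  P → / id: FIRST = { '/' }
  P → F: FIRST = { 'id', ε }
Productions for F:
  F → ε: FIRST = { ε }
  F → id F: FIRST = { 'id' }

All alternatives of each non-terminal have pairwise disjoint FIRST sets.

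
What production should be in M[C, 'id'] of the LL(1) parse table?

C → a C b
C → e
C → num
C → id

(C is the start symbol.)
C → id

To find M[C, 'id'], we find productions for C where 'id' is in the predict set (PREDICT(N → α) = (FIRST(α) \ {ε}) ∪ (FOLLOW(N) if α ⇒* ε)).

C → a C b: PREDICT = { 'a' }
C → e: PREDICT = { 'e' }
C → num: PREDICT = { 'num' }
C → id: PREDICT = { 'id' }
  'id' is in predict set, so this production goes in M[C, 'id']

M[C, 'id'] = C → id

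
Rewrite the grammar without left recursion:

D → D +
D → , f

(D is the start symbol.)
D is directly left-recursive. The standard transformation for
  A → A α₁ | ... | A α_m | β₁ | ... | β_n
is
  A  → β₁ A' | ... | β_n A'
  A' → α₁ A' | ... | α_m A' | ε

D → , f becomes D → , f D'
D → D + becomes D' → + D'
Add D' → ε

Resulting grammar:
D → , f D'
D' → + D'
D' → ε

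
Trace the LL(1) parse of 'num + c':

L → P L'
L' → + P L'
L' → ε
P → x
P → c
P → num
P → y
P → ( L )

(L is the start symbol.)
LL(1) parsing maintains a stack (initially the start symbol over $) and the input. At each step: if the stack top is a terminal, match it against the current input token; if it is a non-terminal N, replace it with the RHS of M[N, lookahead] (the unique production whose predict set contains the lookahead).

Stack is shown with the top on the left.

Stack     Input      Action
---------------------------
L $       num + c $  output L → P L'
P L' $    num + c $  output P → num
num L' $  num + c $  match 'num'
L' $      + c $      output L' → + P L'
+ P L' $  + c $      match '+'
P L' $    c $        output P → c
c L' $    c $        match 'c'
L' $      $          output L' → ε
$         $          accept

The string is accepted.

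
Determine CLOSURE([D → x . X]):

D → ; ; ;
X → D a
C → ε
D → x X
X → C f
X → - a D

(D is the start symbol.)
To compute CLOSURE, for each item [A → α.Bβ] where B is a non-terminal, add [B → .γ] for all productions B → γ; repeat for the newly added items until nothing changes.

Start with: [D → x . X]
  [D → x . X] has the dot before X: add [X → . D a], [X → . C f], [X → . - a D]
  [X → . D a] has the dot before D: add [D → . ; ; ;], [D → . x X]
  [X → . C f] has the dot before C: add [C → .]
No further items can be added.

CLOSURE = { [C → .], [D → . ; ; ;], [D → . x X], [D → x . X], [X → . - a D], [X → . C f], [X → . D a] }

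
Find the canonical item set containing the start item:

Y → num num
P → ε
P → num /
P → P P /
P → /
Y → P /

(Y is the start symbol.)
{ [P → . /], [P → . P P /], [P → . num /], [P → .], [Y → . P /], [Y → . num num], [Y' → . Y] }

First, augment the grammar with Y' → Y
I₀ = CLOSURE({ [Y' → . Y] }):
  [Y' → . Y] has the dot before Y: add [Y → . num num], [Y → . P /]
  [Y → . P /] has the dot before P: add [P → .], [P → . num /], [P → . P P /], [P → . /]
No further items can be added.

I₀ = { [P → . /], [P → . P P /], [P → . num /], [P → .], [Y → . P /], [Y → . num num], [Y' → . Y] }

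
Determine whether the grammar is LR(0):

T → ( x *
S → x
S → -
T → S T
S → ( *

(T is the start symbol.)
Yes, the grammar is LR(0)

Augment with T' → T and build the canonical LR(0) collection (I0 = CLOSURE({[T' → . T]}), then GOTO on every symbol after a dot until no new states appear). It has 10 states:
  I0: { [S → . ( *], [S → . -], [S → . x], [T → . ( x *], [T → . S T], [T' → . T] }  — shift
  I1: { [S → ( . *], [T → ( . x *] }  — shift
  I2: { [S → - .] }  — reduce
  I3: { [S → . ( *], [S → . -], [S → . x], [T → . ( x *], [T → . S T], [T → S . T] }  — shift
  I4: { [T' → T .] }  — accept
  I5: { [S → x .] }  — reduce
  I6: { [T → S T .] }  — reduce
  I7: { [S → ( * .] }  — reduce
  I8: { [T → ( x . *] }  — shift
  I9: { [T → ( x * .] }  — reduce

Every state is either a pure shift/goto state or contains exactly one complete item and nothing to shift — no conflicts. The grammar is LR(0).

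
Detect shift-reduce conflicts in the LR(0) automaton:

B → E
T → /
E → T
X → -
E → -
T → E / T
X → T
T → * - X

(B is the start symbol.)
Augment with B' → B and build the canonical LR(0) collection (I0 = CLOSURE({[B' → . B]}), then GOTO on every symbol after a dot until no new states appear). It has 14 states:
  I0: { [B → . E], [B' → . B], [E → . -], [E → . T], [T → . * - X], [T → . /], [T → . E / T] }  — shift
  I1: { [T → * . - X] }  — shift
  I2: { [E → - .] }  — reduce
  I3: { [T → / .] }  — reduce
  I4: { [B' → B .] }  — accept
  I5: { [B → E .], [T → E . / T] }  — shift, reduce
  I6: { [E → T .] }  — reduce
  I7: { [E → . -], [E → . T], [T → . * - X], [T → . /], [T → . E / T], [T → E / . T] }  — shift
  I8: { [T → E . / T] }  — shift
  I9: { [E → T .], [T → E / T .] }  — 2 reduces
  I10: { [E → . -], [E → . T], [T → * - . X], [T → . * - X], [T → . /], [T → . E / T], [X → . -], [X → . T] }  — shift
  I11: { [E → - .], [X → - .] }  — 2 reduces
  I12: { [E → T .], [X → T .] }  — 2 reduces
  I13: { [T → * - X .] }  — reduce

I5 contains reduce item [B → E .] and shift item [T → E . / T] — shift-reduce conflict.

Answer: Yes — I5: [B → E .] vs [T → E . / T]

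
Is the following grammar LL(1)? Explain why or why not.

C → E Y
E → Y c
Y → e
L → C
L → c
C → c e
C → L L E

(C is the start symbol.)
Relevant sets:
  FIRST(E) = { 'e' }
  FIRST(L) = { 'c', 'e' }
  FIRST(C) = { 'c', 'e' }

For C:
  PREDICT(C → E Y) = { 'e' }
  PREDICT(C → c e) = { 'c' }
  PREDICT(C → L L E) = { 'c', 'e' }
For L:
  PREDICT(L → C) = { 'c', 'e' }
  PREDICT(L → c) = { 'c' }
E, Y have a single production, so nothing to check there.

Conflict found: Predict set conflict for C: { 'e' }
The grammar is NOT LL(1).

Answer: No. Predict set conflict for C: { 'e' }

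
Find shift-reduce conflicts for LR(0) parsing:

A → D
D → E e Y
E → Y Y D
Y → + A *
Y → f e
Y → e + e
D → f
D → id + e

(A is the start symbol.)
Augment with A' → A and build the canonical LR(0) collection (I0 = CLOSURE({[A' → . A]}), then GOTO on every symbol after a dot until no new states appear). It has 21 states:
  I0: { [A → . D], [A' → . A], [D → . E e Y], [D → . f], [D → . id + e], [E → . Y Y D], [Y → . + A *], [Y → . e + e], [Y → . f e] }  — shift
  I1: { [A → . D], [D → . E e Y], [D → . f], [D → . id + e], [E → . Y Y D], [Y → + . A *], [Y → . + A *], [Y → . e + e], [Y → . f e] }  — shift
  I2: { [A' → A .] }  — accept
  I3: { [A → D .] }  — reduce
  I4: { [D → E . e Y] }  — shift
  I5: { [E → Y . Y D], [Y → . + A *], [Y → . e + e], [Y → . f e] }  — shift
  I6: { [Y → e . + e] }  — shift
  I7: { [D → f .], [Y → f . e] }  — shift, reduce
  I8: { [D → id . + e] }  — shift
  I9: { [D → id + . e] }  — shift
  I10: { [D → id + e .] }  — reduce
  I11: { [Y → f e .] }  — reduce
  I12: { [Y → e + . e] }  — shift
  I13: { [Y → e + e .] }  — reduce
  I14: { [D → . E e Y], [D → . f], [D → . id + e], [E → . Y Y D], [E → Y Y . D], [Y → . + A *], [Y → . e + e], [Y → . f e] }  — shift
  I15: { [Y → f . e] }  — shift
  I16: { [E → Y Y D .] }  — reduce
  I17: { [D → E e . Y], [Y → . + A *], [Y → . e + e], [Y → . f e] }  — shift
  I18: { [D → E e Y .] }  — reduce
  I19: { [Y → + A . *] }  — shift
  I20: { [Y → + A * .] }  — reduce

I7 contains reduce item [D → f .] and shift item [Y → f . e] — shift-reduce conflict.

Answer: Yes — I7: [D → f .] vs [Y → f . e]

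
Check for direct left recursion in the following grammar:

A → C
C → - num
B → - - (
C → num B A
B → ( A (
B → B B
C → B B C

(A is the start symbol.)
Direct left recursion occurs when N → N α for some non-terminal N (the right-hand side begins with the left-hand side itself).

A → C: starts with C
C → - num: starts with '-'
B → - - (: starts with '-'
C → num B A: starts with num
B → ( A (: starts with '('
B → B B: LEFT RECURSIVE (starts with B)
C → B B C: starts with B

The grammar has direct left recursion on: B.

Answer: Yes, B is left-recursive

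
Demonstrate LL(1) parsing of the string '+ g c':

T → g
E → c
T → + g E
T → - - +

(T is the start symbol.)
LL(1) parsing maintains a stack (initially the start symbol over $) and the input. At each step: if the stack top is a terminal, match it against the current input token; if it is a non-terminal N, replace it with the RHS of M[N, lookahead] (the unique production whose predict set contains the lookahead).

Stack is shown with the top on the left.

Stack    Input    Action
------------------------
T $      + g c $  output T → + g E
+ g E $  + g c $  match '+'
g E $    g c $    match 'g'
E $      c $      output E → c
c $      c $      match 'c'
$        $        accept

The string is accepted.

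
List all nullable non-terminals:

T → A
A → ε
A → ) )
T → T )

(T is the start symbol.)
A non-terminal is nullable if it can derive ε (the empty string): either it has an ε-production, or it has a production whose right-hand side consists entirely of nullable non-terminals.

ε-productions: A → ε
So A is immediately nullable.
T → A: every symbol on the right is nullable, so T is nullable too.
Every non-terminal is now nullable.
Nullable = { 'A', 'T' }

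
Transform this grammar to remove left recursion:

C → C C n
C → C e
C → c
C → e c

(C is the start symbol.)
C → c C'
C → e c C'
C' → C n C'
C' → e C'
C' → ε

C is directly left-recursive. The standard transformation for
  A → A α₁ | ... | A α_m | β₁ | ... | β_n
is
  A  → β₁ A' | ... | β_n A'
  A' → α₁ A' | ... | α_m A' | ε

C → c becomes C → c C'
C → e c becomes C → e c C'
C → C C n becomes C' → C n C'
C → C e becomes C' → e C'
Add C' → ε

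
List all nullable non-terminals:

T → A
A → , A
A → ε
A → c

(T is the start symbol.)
{ 'A', 'T' }

ε-productions: A → ε
So A is immediately nullable.
T → A: every symbol on the right is nullable, so T is nullable too.
Every non-terminal is now nullable.
Nullable = { 'A', 'T' }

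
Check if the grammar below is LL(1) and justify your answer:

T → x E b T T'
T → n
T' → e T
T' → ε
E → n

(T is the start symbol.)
No. Predict set conflict for T': { 'e' }

A grammar is LL(1) if for each non-terminal N with multiple productions, the predict sets of those productions are pairwise disjoint, where PREDICT(N → α) = (FIRST(α) \ {ε}) ∪ (FOLLOW(N) if α ⇒* ε).

Relevant sets:
  FOLLOW(T') = { $, 'e' }

For T:
  PREDICT(T → x E b T T') = { 'x' }
  PREDICT(T → n) = { 'n' }
For T':
  PREDICT(T' → e T) = { 'e' }
  PREDICT(T' → ε) = { $, 'e' }
E has a single production, so nothing to check there.

Conflict found: Predict set conflict for T': { 'e' }
The grammar is NOT LL(1).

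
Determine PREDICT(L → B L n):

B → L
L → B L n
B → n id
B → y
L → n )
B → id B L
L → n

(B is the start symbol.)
PREDICT(L → B L n) = (FIRST(RHS) \ {ε}) ∪ (FOLLOW(L) if ε ∈ FIRST(RHS), i.e. RHS ⇒* ε)
FIRST(B) = { 'id', 'n', 'y' }
FIRST(B L n) = { 'id', 'n', 'y' }
ε ∉ FIRST(B L n), so FOLLOW(L) is not added.
PREDICT(L → B L n) = { 'id', 'n', 'y' }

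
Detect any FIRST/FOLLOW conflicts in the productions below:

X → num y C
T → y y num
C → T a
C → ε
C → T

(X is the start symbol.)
A FIRST/FOLLOW conflict occurs when a non-terminal N has a nullable alternative N → β (β ⇒* ε) and another alternative N → α with FIRST(α) ∩ FOLLOW(N) ≠ ∅: on such a lookahead the parser cannot decide between expanding α and letting N vanish via β.

Nullable non-terminals: C.
FIRST sets used below: FIRST(T) = { 'y' }

C: nullable alternative(s) C → ε; FOLLOW(C) = { $ }
  C → T a: FIRST \ {ε} = { 'y' } — disjoint from FOLLOW(C)
  C → ε: FIRST \ {ε} = { } — this is the only nullable alternative, skip
  C → T: FIRST \ {ε} = { 'y' } — disjoint from FOLLOW(C)

T, X have no nullable alternative, so no FIRST/FOLLOW check is needed there.

No FIRST/FOLLOW conflicts found.

Answer: No FIRST/FOLLOW conflicts.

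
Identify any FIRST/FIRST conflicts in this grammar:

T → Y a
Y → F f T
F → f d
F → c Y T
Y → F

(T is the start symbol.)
Yes. Y → F f T / Y → F on { 'c', 'f' }

FIRST sets of the non-terminals at (or reachable through a nullable prefix from) the front of some alternative:
  FIRST(F) = { 'c', 'f' }

Productions for Y:
  Y → F f T: FIRST = { 'c', 'f' }
  Y → F: FIRST = { 'c', 'f' }
Productions for F:
  F → f d: FIRST = { 'f' }
  F → c Y T: FIRST = { 'c' }
T has only one production, so no FIRST/FIRST conflict is possible there.

Conflict for Y: Y → F f T and Y → F
  Overlap: { 'c', 'f' }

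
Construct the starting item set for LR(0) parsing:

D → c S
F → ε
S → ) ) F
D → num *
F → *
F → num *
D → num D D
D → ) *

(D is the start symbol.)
First, augment the grammar with D' → D
I₀ = CLOSURE({ [D' → . D] }):
  [D' → . D] has the dot before D: add [D → . c S], [D → . num *], [D → . num D D], [D → . ) *]
No further items can be added.

I₀ = { [D → . ) *], [D → . c S], [D → . num *], [D → . num D D], [D' → . D] }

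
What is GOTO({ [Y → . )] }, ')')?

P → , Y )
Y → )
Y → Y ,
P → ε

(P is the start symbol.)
{ [Y → ) .] }

GOTO(I, ')') = CLOSURE({ [A → αX.β] : [A → α.Xβ] ∈ I, X = ')' })

Items with dot before ')', with the dot advanced:
  [Y → . )] → [Y → ) .]
Closure adds nothing (no advanced item has the dot before a non-terminal).

GOTO = { [Y → ) .] }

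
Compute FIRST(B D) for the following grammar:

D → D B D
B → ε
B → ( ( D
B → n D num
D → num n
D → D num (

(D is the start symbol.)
FIRST sets of the non-terminals involved (from the grammar, by fixed-point iteration):
  FIRST(B) = { '(', 'n', ε }
  FIRST(D) = { 'num' }

To compute FIRST(B D), process the symbols left to right:
Symbol B is a non-terminal. Add FIRST(B) \ {ε} = { '(', 'n' }
B is nullable (ε ∈ FIRST(B)), continue to the next symbol.
Symbol D is a non-terminal. Add FIRST(D) \ {ε} = { 'num' }
D is not nullable (ε ∉ FIRST(D)), so stop here.
FIRST(B D) = { '(', 'n', 'num' }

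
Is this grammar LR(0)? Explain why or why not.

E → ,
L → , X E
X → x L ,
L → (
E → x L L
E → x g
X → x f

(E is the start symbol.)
A grammar is LR(0) if no state in the canonical LR(0) collection has:
  - both a shift item (dot before a terminal) and a complete item (shift-reduce conflict), or
  - two or more complete items (reduce-reduce conflict; the accept item [E' → E .] counts as a complete item here).

Augment with E' → E and build the canonical LR(0) collection (I0 = CLOSURE({[E' → . E]}), then GOTO on every symbol after a dot until no new states appear). It has 15 states:
  I0: { [E → . ,], [E → . x L L], [E → . x g], [E' → . E] }  — shift
  I1: { [E → , .] }  — reduce
  I2: { [E' → E .] }  — accept
  I3: { [E → x . L L], [E → x . g], [L → . (], [L → . , X E] }  — shift
  I4: { [L → ( .] }  — reduce
  I5: { [L → , . X E], [X → . x L ,], [X → . x f] }  — shift
  I6: { [E → x L . L], [L → . (], [L → . , X E] }  — shift
  I7: { [E → x g .] }  — reduce
  I8: { [E → x L L .] }  — reduce
  I9: { [E → . ,], [E → . x L L], [E → . x g], [L → , X . E] }  — shift
  I10: { [L → . (], [L → . , X E], [X → x . L ,], [X → x . f] }  — shift
  I11: { [X → x L . ,] }  — shift
  I12: { [X → x f .] }  — reduce
  I13: { [X → x L , .] }  — reduce
  I14: { [L → , X E .] }  — reduce

Every state is either a pure shift/goto state or contains exactly one complete item and nothing to shift — no conflicts. The grammar is LR(0).

Answer: Yes, the grammar is LR(0)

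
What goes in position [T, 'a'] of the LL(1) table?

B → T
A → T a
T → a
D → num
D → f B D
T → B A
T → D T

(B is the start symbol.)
T → a, T → B A

To find M[T, 'a'], we find productions for T where 'a' is in the predict set (PREDICT(N → α) = (FIRST(α) \ {ε}) ∪ (FOLLOW(N) if α ⇒* ε)).

Relevant sets:
  FIRST(B) = { 'a', 'f', 'num' }
  FIRST(D) = { 'f', 'num' }

T → a: PREDICT = { 'a' }
  'a' is in predict set, so this production goes in M[T, 'a']
T → B A: PREDICT = { 'a', 'f', 'num' }
  'a' is in predict set, so this production goes in M[T, 'a']
T → D T: PREDICT = { 'f', 'num' }

M[T, 'a'] = T → a, T → B A  (a multiply-defined cell — the grammar is not LL(1))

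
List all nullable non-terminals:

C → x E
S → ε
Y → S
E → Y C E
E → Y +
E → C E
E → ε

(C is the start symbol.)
{ 'E', 'S', 'Y' }

ε-productions: S → ε, E → ε
So S, E are immediately nullable.
Y → S: every symbol on the right is nullable, so Y is nullable too.
No further non-terminal can be added: every production for the remaining non-terminals contains a terminal or a non-nullable non-terminal.
Nullable = { 'E', 'S', 'Y' }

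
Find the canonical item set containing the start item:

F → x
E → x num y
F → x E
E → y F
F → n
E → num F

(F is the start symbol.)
{ [F → . n], [F → . x E], [F → . x], [F' → . F] }

First, augment the grammar with F' → F
I₀ = CLOSURE({ [F' → . F] }):
  [F' → . F] has the dot before F: add [F → . x], [F → . x E], [F → . n]
No further items can be added.

I₀ = { [F → . n], [F → . x E], [F → . x], [F' → . F] }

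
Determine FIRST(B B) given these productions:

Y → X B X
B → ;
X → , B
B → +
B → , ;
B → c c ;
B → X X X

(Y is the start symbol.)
FIRST sets of the non-terminals involved (from the grammar, by fixed-point iteration):
  FIRST(B) = { '+', ',', ';', 'c' }

To compute FIRST(B B), process the symbols left to right:
Symbol B is a non-terminal. Add FIRST(B) \ {ε} = { '+', ',', ';', 'c' }
B is not nullable (ε ∉ FIRST(B)), so stop here.
FIRST(B B) = { '+', ',', ';', 'c' }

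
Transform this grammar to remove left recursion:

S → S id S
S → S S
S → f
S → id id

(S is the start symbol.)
S → f S'
S → id id S'
S' → id S S'
S' → S S'
S' → ε

S is directly left-recursive. The standard transformation for
  A → A α₁ | ... | A α_m | β₁ | ... | β_n
is
  A  → β₁ A' | ... | β_n A'
  A' → α₁ A' | ... | α_m A' | ε

S → f becomes S → f S'
S → id id becomes S → id id S'
S → S id S becomes S' → id S S'
S → S S becomes S' → S S'
Add S' → ε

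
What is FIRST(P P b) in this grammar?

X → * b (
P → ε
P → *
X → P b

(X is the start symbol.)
{ '*', 'b' }

FIRST sets of the non-terminals involved (from the grammar, by fixed-point iteration):
  FIRST(P) = { '*', ε }

To compute FIRST(P P b), process the symbols left to right:
Symbol P is a non-terminal. Add FIRST(P) \ {ε} = { '*' }
P is nullable (ε ∈ FIRST(P)), continue to the next symbol.
Symbol P is a non-terminal. Add FIRST(P) \ {ε} = { '*' }
P is nullable (ε ∈ FIRST(P)), continue to the next symbol.
Symbol b is a terminal. Add 'b' and stop.
FIRST(P P b) = { '*', 'b' }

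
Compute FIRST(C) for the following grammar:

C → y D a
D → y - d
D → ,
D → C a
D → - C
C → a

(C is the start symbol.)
To compute FIRST(C), examine every production with C on the left-hand side, reading each right-hand side left to right until a non-nullable symbol is reached.

From C → y D a:
  - y is a terminal: add 'y' and stop
From C → a:
  - a is a terminal: add 'a' and stop

Collecting: FIRST(C) = { 'a', 'y' }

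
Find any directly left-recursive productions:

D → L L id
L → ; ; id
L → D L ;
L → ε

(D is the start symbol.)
Direct left recursion occurs when N → N α for some non-terminal N (the right-hand side begins with the left-hand side itself).

D → L L id: starts with L
L → ; ; id: starts with ';'
L → D L ;: starts with D
L → ε: starts with ε

No direct left recursion found.

Answer: No direct left recursion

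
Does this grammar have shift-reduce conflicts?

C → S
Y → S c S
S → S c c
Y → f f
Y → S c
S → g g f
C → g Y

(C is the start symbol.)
A shift-reduce conflict occurs when an LR(0) state has both:
  - a complete (reduce) item [A → α .] (dot at the end), and
  - a shift item [B → β . c γ] (dot before a terminal).

Augment with C' → C and build the canonical LR(0) collection (I0 = CLOSURE({[C' → . C]}), then GOTO on every symbol after a dot until no new states appear). It has 16 states:
  I0: { [C → . S], [C → . g Y], [C' → . C], [S → . S c c], [S → . g g f] }  — shift
  I1: { [C' → C .] }  — accept
  I2: { [C → S .], [S → S . c c] }  — shift, reduce
  I3: { [C → g . Y], [S → . S c c], [S → . g g f], [S → g . g f], [Y → . S c S], [Y → . S c], [Y → . f f] }  — shift
  I4: { [S → S . c c], [Y → S . c S], [Y → S . c] }  — shift
  I5: { [C → g Y .] }  — reduce
  I6: { [Y → f . f] }  — shift
  I7: { [S → g . g f], [S → g g . f] }  — shift
  I8: { [S → g g f .] }  — reduce
  I9: { [S → g g . f] }  — shift
  I10: { [Y → f f .] }  — reduce
  I11: { [S → . S c c], [S → . g g f], [S → S c . c], [Y → S c . S], [Y → S c .] }  — shift, reduce
  I12: { [S → S . c c], [Y → S c S .] }  — shift, reduce
  I13: { [S → S c c .] }  — reduce
  I14: { [S → g . g f] }  — shift
  I15: { [S → S c . c] }  — shift

I2 contains reduce item [C → S .] and shift item [S → S . c c] — shift-reduce conflict.
I11 contains reduce item [Y → S c .] and shift items [S → S c . c], [S → . g g f] — shift-reduce conflict.
I12 contains reduce item [Y → S c S .] and shift item [S → S . c c] — shift-reduce conflict.

Answer: Yes — I2: [C → S .] vs [S → S . c c]; I11: [Y → S c .] vs [S → S c . c]; I12: [Y → S c S .] vs [S → S . c c]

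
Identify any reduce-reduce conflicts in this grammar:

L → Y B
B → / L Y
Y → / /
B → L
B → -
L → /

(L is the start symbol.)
Augment with L' → L and build the canonical LR(0) collection (I0 = CLOSURE({[L' → . L]}), then GOTO on every symbol after a dot until no new states appear). It has 13 states:
  I0: { [L → . /], [L → . Y B], [L' → . L], [Y → . / /] }  — shift
  I1: { [L → / .], [Y → / . /] }  — shift, reduce
  I2: { [L' → L .] }  — accept
  I3: { [B → . -], [B → . / L Y], [B → . L], [L → . /], [L → . Y B], [L → Y . B], [Y → . / /] }  — shift
  I4: { [B → - .] }  — reduce
  I5: { [B → / . L Y], [L → . /], [L → . Y B], [L → / .], [Y → . / /], [Y → / . /] }  — shift, reduce
  I6: { [L → Y B .] }  — reduce
  I7: { [B → L .] }  — reduce
  I8: { [L → / .], [Y → / . /], [Y → / / .] }  — shift, 2 reduces
  I9: { [B → / L . Y], [Y → . / /] }  — shift
  I10: { [Y → / . /] }  — shift
  I11: { [B → / L Y .] }  — reduce
  I12: { [Y → / / .] }  — reduce

I8 contains complete items [L → / .], [Y → / / .] — reduce-reduce conflict.

Answer: Yes — I8: [L → / .] vs [Y → / / .]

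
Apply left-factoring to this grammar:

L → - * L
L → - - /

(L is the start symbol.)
L → - L'
L' → * L
L' → - /

Left-factoring transforms A → αβ₁ | αβ₂ into A → αA' and A' → β₁ | β₂
(α is the longest common prefix among the alternatives). Repeat until
no nonterminal has two alternatives with a common prefix.

Round 1: L has alternatives sharing prefix '-'. Introduce L': L → - L'
  Add: L' → * L
  Add: L' → - /

No remaining common prefixes — done.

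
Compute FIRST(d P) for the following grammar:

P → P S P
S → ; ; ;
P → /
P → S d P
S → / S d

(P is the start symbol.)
To compute FIRST(d P), process the symbols left to right:
Symbol d is a terminal. Add 'd' and stop.
FIRST(d P) = { 'd' }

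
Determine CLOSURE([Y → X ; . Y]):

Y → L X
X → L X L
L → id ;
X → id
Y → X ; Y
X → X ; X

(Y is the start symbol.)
{ [L → . id ;], [X → . L X L], [X → . X ; X], [X → . id], [Y → . L X], [Y → . X ; Y], [Y → X ; . Y] }

To compute CLOSURE, for each item [A → α.Bβ] where B is a non-terminal, add [B → .γ] for all productions B → γ; repeat for the newly added items until nothing changes.

Start with: [Y → X ; . Y]
  [Y → X ; . Y] has the dot before Y: add [Y → . L X], [Y → . X ; Y]
  [Y → . L X] has the dot before L: add [L → . id ;]
  [Y → . X ; Y] has the dot before X: add [X → . L X L], [X → . id], [X → . X ; X]
No further items can be added.

CLOSURE = { [L → . id ;], [X → . L X L], [X → . X ; X], [X → . id], [Y → . L X], [Y → . X ; Y], [Y → X ; . Y] }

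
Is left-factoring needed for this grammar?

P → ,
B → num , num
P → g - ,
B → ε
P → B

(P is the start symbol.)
Left-factoring is needed when two productions for the same non-terminal
share a common prefix on the right-hand side.

Productions for P:
  P → ,
  P → g - ,
  P → B
Productions for B:
  B → num , num
  B → ε

No common prefixes found.

Answer: No, left-factoring is not needed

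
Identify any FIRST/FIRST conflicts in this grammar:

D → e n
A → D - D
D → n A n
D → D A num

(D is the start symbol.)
Yes. D → e n / D → D A num on { 'e' }; D → n A n / D → D A num on { 'n' }

A FIRST/FIRST conflict occurs when two productions N → α and N → β for the same non-terminal have FIRST(α) ∩ FIRST(β) ≠ ∅ (with ε ∈ FIRST of a nullable right-hand side, so two nullable alternatives also conflict).

FIRST sets of the non-terminals at (or reachable through a nullable prefix from) the front of some alternative:
  FIRST(D) = { 'e', 'n' }

Productions for D:
  D → e n: FIRST = { 'e' }
  D → n A n: FIRST = { 'n' }
  D → D A num: FIRST = { 'e', 'n' }
A has only one production, so no FIRST/FIRST conflict is possible there.

Conflict for D: D → e n and D → D A num
  Overlap: { 'e' }
Conflict for D: D → n A n and D → D A num
  Overlap: { 'n' }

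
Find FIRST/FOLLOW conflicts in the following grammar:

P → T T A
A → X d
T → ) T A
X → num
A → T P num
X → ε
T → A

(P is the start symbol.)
A FIRST/FOLLOW conflict occurs when a non-terminal N has a nullable alternative N → β (β ⇒* ε) and another alternative N → α with FIRST(α) ∩ FOLLOW(N) ≠ ∅: on such a lookahead the parser cannot decide between expanding α and letting N vanish via β.

Nullable non-terminals: X.

X: nullable alternative(s) X → ε; FOLLOW(X) = { 'd' }
  X → num: FIRST \ {ε} = { 'num' } — disjoint from FOLLOW(X)
  X → ε: FIRST \ {ε} = { } — this is the only nullable alternative, skip

A, P, T have no nullable alternative, so no FIRST/FOLLOW check is needed there.

No FIRST/FOLLOW conflicts found.

Answer: No FIRST/FOLLOW conflicts.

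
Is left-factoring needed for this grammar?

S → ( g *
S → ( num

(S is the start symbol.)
Left-factoring is needed when two productions for the same non-terminal
share a common prefix on the right-hand side.

Productions for S:
  S → ( g *
  S → ( num

Found common prefix '(' in productions for S

Answer: Yes, S has productions with common prefix '('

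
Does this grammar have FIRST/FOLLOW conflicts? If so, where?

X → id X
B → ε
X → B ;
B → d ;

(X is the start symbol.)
No FIRST/FOLLOW conflicts.

A FIRST/FOLLOW conflict occurs when a non-terminal N has a nullable alternative N → β (β ⇒* ε) and another alternative N → α with FIRST(α) ∩ FOLLOW(N) ≠ ∅: on such a lookahead the parser cannot decide between expanding α and letting N vanish via β.

Nullable non-terminals: B.

B: nullable alternative(s) B → ε; FOLLOW(B) = { ';' }
  B → ε: FIRST \ {ε} = { } — this is the only nullable alternative, skip
  B → d ;: FIRST \ {ε} = { 'd' } — disjoint from FOLLOW(B)

X has no nullable alternative, so no FIRST/FOLLOW check is needed there.

No FIRST/FOLLOW conflicts found.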